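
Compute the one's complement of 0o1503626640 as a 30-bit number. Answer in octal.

0o6274151137

Each oct digit d becomes 7−d:
  1→6, 5→2, 0→7, 3→4, 6→1, 2→5, 6→1, 6→1, 4→3, 0→7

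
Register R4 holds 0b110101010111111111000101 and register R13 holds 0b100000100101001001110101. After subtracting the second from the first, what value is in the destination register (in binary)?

Subtract column by column in base 2:
  1-1 → 0
  0-0 → 0
  1-1 → 0
  0-0 → 0
  0-1 → 1 (borrow)
  0-1-1 → 0 (borrow)
  1-1-1 → 1 (borrow)
  1-0-1 → 0
  1-0 → 1
  1-1 → 0
  1-0 → 1
  1-0 → 1
  1-1 → 0
  1-0 → 1
  1-1 → 0
  0-0 → 0
  1-0 → 1
  0-1 → 1 (borrow)
  1-0-1 → 0
  0-0 → 0
  1-0 → 1
  0-0 → 0
  1-0 → 1
  1-1 → 0

0b10100110010110101010000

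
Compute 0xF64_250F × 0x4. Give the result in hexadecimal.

0x3D90943C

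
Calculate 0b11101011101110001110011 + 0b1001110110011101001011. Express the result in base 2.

0b100111010100001110111110

Add column by column in base 2, right to left:
  1+1 = 0 carry 1
  1+1+1 = 1 carry 1
  0+0+1 = 1
  0+1 = 1
  1+0 = 1
  1+0 = 1
  1+1 = 0 carry 1
  0+0+1 = 1
  0+1 = 1
  0+1 = 1
  1+1 = 0 carry 1
  1+0+1 = 0 carry 1
  1+0+1 = 0 carry 1
  0+1+1 = 0 carry 1
  1+1+1 = 1 carry 1
  1+0+1 = 0 carry 1
  1+1+1 = 1 carry 1
  0+1+1 = 0 carry 1
  1+1+1 = 1 carry 1
  0+0+1 = 1
  1+0 = 1
  1+1 = 0 carry 1
  1+0+1 = 0 carry 1
  final carry 1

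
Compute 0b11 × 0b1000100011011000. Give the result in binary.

0b11001101010001000

Multiply each base-2 digit by 3, carrying:
  0×3 = 0 → write 0
  0×3 = 0 → write 0
  0×3 = 0 → write 0
  1×3 = 3 → write 1 carry 1
  1×3+1 = 4 → write 0 carry 2
  0×3+2 = 2 → write 0 carry 1
  1×3+1 = 4 → write 0 carry 2
  1×3+2 = 5 → write 1 carry 2
  0×3+2 = 2 → write 0 carry 1
  0×3+1 = 1 → write 1
  0×3 = 0 → write 0
  1×3 = 3 → write 1 carry 1
  0×3+1 = 1 → write 1
  0×3 = 0 → write 0
  0×3 = 0 → write 0
  1×3 = 3 → write 1 carry 1
  remaining carry: 1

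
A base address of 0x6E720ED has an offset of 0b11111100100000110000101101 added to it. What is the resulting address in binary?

0x6E720ED = 0b110111001110010000011101101 in binary.
Add column by column in base 2, right to left:
  1+1 = 0 carry 1
  0+0+1 = 1
  1+1 = 0 carry 1
  1+1+1 = 1 carry 1
  0+0+1 = 1
  1+1 = 0 carry 1
  1+0+1 = 0 carry 1
  1+0+1 = 0 carry 1
  0+0+1 = 1
  0+0 = 0
  0+1 = 1
  0+1 = 1
  0+0 = 0
  1+0 = 1
  0+0 = 0
  0+0 = 0
  1+0 = 1
  1+1 = 0 carry 1
  1+0+1 = 0 carry 1
  0+0+1 = 1
  0+1 = 1
  1+1 = 0 carry 1
  1+1+1 = 1 carry 1
  1+1+1 = 1 carry 1
  0+1+1 = 0 carry 1
  1+1+1 = 1 carry 1
  1+0+1 = 0 carry 1
  final carry 1

0b1010110110010010110100011010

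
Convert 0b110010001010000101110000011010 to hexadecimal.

0x32285C1A

Group the bits into nibbles: 0011 0010 0010 1000 0101 1100 0001 1010 → 32285C1A.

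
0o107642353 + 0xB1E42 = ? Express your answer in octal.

0o112461455

0xB1E42 = 0o2617102 in octal.
Add column by column in base 8, right to left:
  3+2 = 5
  5+0 = 5
  3+1 = 4
  2+7 = 1 carry 1
  4+1+1 = 6
  6+6 = 4 carry 1
  7+2+1 = 2 carry 1
  0+0+1 = 1
  1+0 = 1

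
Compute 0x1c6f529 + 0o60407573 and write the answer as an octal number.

0o242202244

0x1c6f529 = 0o161572451 in octal.
Add column by column in base 8, right to left:
  1+3 = 4
  5+7 = 4 carry 1
  4+5+1 = 2 carry 1
  2+7+1 = 2 carry 1
  7+0+1 = 0 carry 1
  5+4+1 = 2 carry 1
  1+0+1 = 2
  6+6 = 4 carry 1
  1+0+1 = 2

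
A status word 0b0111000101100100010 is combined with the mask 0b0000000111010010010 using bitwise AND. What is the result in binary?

0b0000000101000000010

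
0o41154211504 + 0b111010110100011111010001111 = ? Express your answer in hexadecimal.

0o41154211504 = 0x109B11344 in hexadecimal.
0b111010110100011111010001111 = 0x75A3E8F in hexadecimal.
Add column by column in base 16, right to left:
  4+F = 3 carry 1
  4+8+1 = D
  3+E = 1 carry 1
  1+3+1 = 5
  1+A = B
  B+5 = 0 carry 1
  9+7+1 = 1 carry 1
  0+0+1 = 1
  1+0 = 1

0x1110B51D3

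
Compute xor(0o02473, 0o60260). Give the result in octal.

0o62613

XOR each oct digit independently (no carries):
  0^6=6, 2^0=2, 4^2=6, 7^6=1, 3^0=3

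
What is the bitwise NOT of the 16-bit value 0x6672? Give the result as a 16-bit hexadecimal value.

0x998D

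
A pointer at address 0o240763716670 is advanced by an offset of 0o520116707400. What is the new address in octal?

Add column by column in base 8, right to left:
  0+0 = 0
  7+0 = 7
  6+4 = 2 carry 1
  6+7+1 = 6 carry 1
  1+0+1 = 2
  7+7 = 6 carry 1
  3+6+1 = 2 carry 1
  6+1+1 = 0 carry 1
  7+1+1 = 1 carry 1
  0+0+1 = 1
  4+2 = 6
  2+5 = 7

0o761102626270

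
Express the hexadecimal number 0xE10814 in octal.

Expand each hex digit to 4 bits: E=1110 1=0001 0=0000 8=1000 1=0001 4=0100.
Group the bits in threes: 111 000 010 000 100 000 010 100 → 70204024.

0o70204024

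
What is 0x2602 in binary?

0b10011000000010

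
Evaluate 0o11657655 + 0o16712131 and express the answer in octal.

Add column by column in base 8, right to left:
  5+1 = 6
  5+3 = 0 carry 1
  6+1+1 = 0 carry 1
  7+2+1 = 2 carry 1
  5+1+1 = 7
  6+7 = 5 carry 1
  1+6+1 = 0 carry 1
  1+1+1 = 3

0o30572006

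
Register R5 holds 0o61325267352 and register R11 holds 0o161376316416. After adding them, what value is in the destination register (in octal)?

0o242723605770

Add column by column in base 8, right to left:
  2+6 = 0 carry 1
  5+1+1 = 7
  3+4 = 7
  7+6 = 5 carry 1
  6+1+1 = 0 carry 1
  2+3+1 = 6
  5+6 = 3 carry 1
  2+7+1 = 2 carry 1
  3+3+1 = 7
  1+1 = 2
  6+6 = 4 carry 1
  0+1+1 = 2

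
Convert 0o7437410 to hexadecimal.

0x1E3F08

Each octal digit is 3 bits: 7=111 4=100 3=011 7=111 4=100 1=001 0=000.
Group the bits into nibbles: 0001 1110 0011 1111 0000 1000 → 1E3F08.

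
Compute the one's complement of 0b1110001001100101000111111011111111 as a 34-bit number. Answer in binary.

0b0001110110011010111000000100000000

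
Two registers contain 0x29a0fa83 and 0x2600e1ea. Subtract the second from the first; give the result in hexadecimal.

0x3a01899

Subtract column by column in base 16:
  3-a → 9 (borrow)
  8-e-1 → 9 (borrow)
  a-1-1 → 8
  f-e → 1
  0-0 → 0
  a-0 → a
  9-6 → 3
  2-2 → 0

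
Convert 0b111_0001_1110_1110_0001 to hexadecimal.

0x71EE1

Group the bits into nibbles: 0111 0001 1110 1110 0001 → 71EE1.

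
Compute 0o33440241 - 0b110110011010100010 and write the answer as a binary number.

0o33440241 = 0b11011100100000010100001 in binary.
Subtract column by column in base 2:
  1-0 → 1
  0-1 → 1 (borrow)
  0-0-1 → 1 (borrow)
  0-0-1 → 1 (borrow)
  0-0-1 → 1 (borrow)
  1-1-1 → 1 (borrow)
  0-0-1 → 1 (borrow)
  1-1-1 → 1 (borrow)
  0-0-1 → 1 (borrow)
  0-1-1 → 0 (borrow)
  0-1-1 → 0 (borrow)
  0-0-1 → 1 (borrow)
  0-0-1 → 1 (borrow)
  0-1-1 → 0 (borrow)
  1-1-1 → 1 (borrow)
  0-0-1 → 1 (borrow)
  0-1-1 → 0 (borrow)
  1-1-1 → 1 (borrow)
  1-0-1 → 0
  1-0 → 1
  0-0 → 0
  1-0 → 1
  1-0 → 1

0b11010101101100111111111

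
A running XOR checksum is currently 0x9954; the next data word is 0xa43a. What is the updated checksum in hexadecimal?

0x3d6e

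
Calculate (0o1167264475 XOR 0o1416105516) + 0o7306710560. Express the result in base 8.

First 0o1167264475 XOR 0o1416105516 = 0o0571361163.
Add column by column in base 8, right to left:
  3+0 = 3
  6+6 = 4 carry 1
  1+5+1 = 7
  1+0 = 1
  6+1 = 7
  3+7 = 2 carry 1
  1+6+1 = 0 carry 1
  7+0+1 = 0 carry 1
  5+3+1 = 1 carry 1
  0+7+1 = 0 carry 1
  final carry 1

0o10100271743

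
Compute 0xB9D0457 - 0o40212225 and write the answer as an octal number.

0xB9D0457 = 0o1347202127 in octal.
Subtract column by column in base 8:
  7-5 → 2
  2-2 → 0
  1-2 → 7 (borrow)
  2-2-1 → 7 (borrow)
  0-1-1 → 6 (borrow)
  2-2-1 → 7 (borrow)
  7-0-1 → 6
  4-4 → 0
  3-0 → 3
  1-0 → 1

0o1306767702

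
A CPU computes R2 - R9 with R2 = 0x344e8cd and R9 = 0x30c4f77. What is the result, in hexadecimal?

0x389956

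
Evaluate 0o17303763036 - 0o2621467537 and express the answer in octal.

Subtract column by column in base 8:
  6-7 → 7 (borrow)
  3-3-1 → 7 (borrow)
  0-5-1 → 2 (borrow)
  3-7-1 → 3 (borrow)
  6-6-1 → 7 (borrow)
  7-4-1 → 2
  3-1 → 2
  0-2 → 6 (borrow)
  3-6-1 → 4 (borrow)
  7-2-1 → 4
  1-0 → 1

0o14462273277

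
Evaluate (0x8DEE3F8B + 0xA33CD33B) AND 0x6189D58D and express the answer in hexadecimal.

0x21091084

Add column by column in base 16, right to left:
  B+B = 6 carry 1
  8+3+1 = C
  F+3 = 2 carry 1
  3+D+1 = 1 carry 1
  E+C+1 = B carry 1
  E+3+1 = 2 carry 1
  D+3+1 = 1 carry 1
  8+A+1 = 3 carry 1
  final carry 1
Sum = 0x1312B12C6; now AND with 0x6189D58D:
  1&0=0, 3&6=2, 1&1=1, 2&8=0, B&9=9, 1&D=1, 2&5=0, C&8=8, 6&D=4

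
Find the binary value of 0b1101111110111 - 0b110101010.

Subtract column by column in base 2:
  1-0 → 1
  1-1 → 0
  1-0 → 1
  0-1 → 1 (borrow)
  1-0-1 → 0
  1-1 → 0
  1-0 → 1
  1-1 → 0
  1-1 → 0
  1-0 → 1
  0-0 → 0
  1-0 → 1
  1-0 → 1

0b1101001001101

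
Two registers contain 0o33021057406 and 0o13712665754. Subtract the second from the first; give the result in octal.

0o17106171432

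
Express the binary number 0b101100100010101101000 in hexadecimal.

0x164568

Group the bits into nibbles: 0001 0110 0100 0101 0110 1000 → 164568.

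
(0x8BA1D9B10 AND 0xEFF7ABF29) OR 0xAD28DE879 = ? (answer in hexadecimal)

0x8BA1D9B10 AND 0xEFF7ABF29 = 0x8BA189B00.
Then OR with 0xAD28DE879.

0xAFA9DFB79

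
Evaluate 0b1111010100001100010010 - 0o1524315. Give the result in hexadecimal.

0b1111010100001100010010 = 0x3D4312 in hexadecimal.
0o1524315 = 0x6A8CD in hexadecimal.
Subtract column by column in base 16:
  2-D → 5 (borrow)
  1-C-1 → 4 (borrow)
  3-8-1 → A (borrow)
  4-A-1 → 9 (borrow)
  D-6-1 → 6
  3-0 → 3

0x369A45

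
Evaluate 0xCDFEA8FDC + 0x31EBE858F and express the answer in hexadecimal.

Add column by column in base 16, right to left:
  C+F = B carry 1
  D+8+1 = 6 carry 1
  F+5+1 = 5 carry 1
  8+8+1 = 1 carry 1
  A+E+1 = 9 carry 1
  E+B+1 = A carry 1
  F+E+1 = E carry 1
  D+1+1 = F
  C+3 = F

0xFFEA9156B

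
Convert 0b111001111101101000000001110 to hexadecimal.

0x73ED00E

Group the bits into nibbles: 0111 0011 1110 1101 0000 0000 1110 → 73ED00E.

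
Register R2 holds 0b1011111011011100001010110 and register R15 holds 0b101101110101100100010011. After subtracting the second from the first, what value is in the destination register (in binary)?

0b110001100101111101000011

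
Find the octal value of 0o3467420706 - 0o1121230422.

0o2346170264

Subtract column by column in base 8:
  6-2 → 4
  0-2 → 6 (borrow)
  7-4-1 → 2
  0-0 → 0
  2-3 → 7 (borrow)
  4-2-1 → 1
  7-1 → 6
  6-2 → 4
  4-1 → 3
  3-1 → 2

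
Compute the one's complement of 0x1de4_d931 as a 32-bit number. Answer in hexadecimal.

Each hex digit d becomes f−d:
  1→e, d→2, e→1, 4→b, d→2, 9→6, 3→c, 1→e

0xe21b26ce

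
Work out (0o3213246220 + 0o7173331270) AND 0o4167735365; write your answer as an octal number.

0o6535100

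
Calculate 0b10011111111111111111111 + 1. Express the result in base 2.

0b10100000000000000000000

The trailing 20 digits are 1 (max in base 2), so adding 1 cascades: they roll to 0 and the next digit up increments.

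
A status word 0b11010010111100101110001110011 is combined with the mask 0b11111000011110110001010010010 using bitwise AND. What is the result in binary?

AND bit by bit (1 only where both bits are 1):
  11010010111100101110001110011
& 11111000011110110001010010010
= 11010000011100100000000010010

0b11010000011100100000000010010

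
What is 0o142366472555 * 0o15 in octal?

0o2400205773211

Multiply each base-8 digit by 13, carrying:
  5×13 = 65 → write 1 carry 8
  5×13+8 = 73 → write 1 carry 9
  5×13+9 = 74 → write 2 carry 9
  2×13+9 = 35 → write 3 carry 4
  7×13+4 = 95 → write 7 carry 11
  4×13+11 = 63 → write 7 carry 7
  6×13+7 = 85 → write 5 carry 10
  6×13+10 = 88 → write 0 carry 11
  3×13+11 = 50 → write 2 carry 6
  2×13+6 = 32 → write 0 carry 4
  4×13+4 = 56 → write 0 carry 7
  1×13+7 = 20 → write 4 carry 2
  remaining carry: 2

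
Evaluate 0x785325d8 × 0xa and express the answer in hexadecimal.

Multiply each base-16 digit by 10, carrying:
  8×10 = 80 → write 0 carry 5
  d×10+5 = 135 → write 7 carry 8
  5×10+8 = 58 → write a carry 3
  2×10+3 = 23 → write 7 carry 1
  3×10+1 = 31 → write f carry 1
  5×10+1 = 51 → write 3 carry 3
  8×10+3 = 83 → write 3 carry 5
  7×10+5 = 75 → write b carry 4
  remaining carry: 4

0x4b33f7a70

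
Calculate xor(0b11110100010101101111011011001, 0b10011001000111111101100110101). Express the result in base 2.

0b01101101010010010010111101100

XOR bit by bit (1 where the bits differ):
  11110100010101101111011011001
^ 10011001000111111101100110101
= 01101101010010010010111101100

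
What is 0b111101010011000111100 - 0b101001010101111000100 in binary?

0b10011111101001111000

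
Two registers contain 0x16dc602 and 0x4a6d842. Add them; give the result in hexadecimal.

0x6149e44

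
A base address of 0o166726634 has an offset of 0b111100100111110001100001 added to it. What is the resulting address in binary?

0b10110011100010100111111101

0o166726634 = 0b1110110111010110110011100 in binary.
Add column by column in base 2, right to left:
  0+1 = 1
  0+0 = 0
  1+0 = 1
  1+0 = 1
  1+0 = 1
  0+1 = 1
  0+1 = 1
  1+0 = 1
  1+0 = 1
  0+0 = 0
  1+1 = 0 carry 1
  1+1+1 = 1 carry 1
  0+1+1 = 0 carry 1
  1+1+1 = 1 carry 1
  0+1+1 = 0 carry 1
  1+0+1 = 0 carry 1
  1+0+1 = 0 carry 1
  1+1+1 = 1 carry 1
  0+0+1 = 1
  1+0 = 1
  1+1 = 0 carry 1
  0+1+1 = 0 carry 1
  1+1+1 = 1 carry 1
  1+1+1 = 1 carry 1
  1+0+1 = 0 carry 1
  final carry 1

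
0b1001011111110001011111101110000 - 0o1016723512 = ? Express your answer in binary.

0b1000011101111010001100000100110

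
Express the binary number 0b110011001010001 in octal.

0o63121

Group the bits in threes: 110 011 001 010 001 → 63121.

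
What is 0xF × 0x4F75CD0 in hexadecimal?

0x4A7E7030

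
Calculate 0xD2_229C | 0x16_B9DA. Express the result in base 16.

0xD6BBDE

OR each hex digit independently (no carries):
  D|1=D, 2|6=6, 2|B=B, 2|9=B, 9|D=D, C|A=E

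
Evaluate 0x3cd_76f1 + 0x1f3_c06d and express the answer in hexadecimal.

Add column by column in base 16, right to left:
  1+d = e
  f+6 = 5 carry 1
  6+0+1 = 7
  7+c = 3 carry 1
  d+3+1 = 1 carry 1
  c+f+1 = c carry 1
  3+1+1 = 5

0x5c1375e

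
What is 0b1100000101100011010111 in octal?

Group the bits in threes: 001 100 000 101 100 011 010 111 → 14054327.

0o14054327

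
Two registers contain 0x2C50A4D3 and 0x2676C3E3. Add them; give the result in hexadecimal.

Add column by column in base 16, right to left:
  3+3 = 6
  D+E = B carry 1
  4+3+1 = 8
  A+C = 6 carry 1
  0+6+1 = 7
  5+7 = C
  C+6 = 2 carry 1
  2+2+1 = 5

0x52C768B6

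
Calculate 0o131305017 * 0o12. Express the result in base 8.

0o1575662226

Multiply each base-8 digit by 10, carrying:
  7×10 = 70 → write 6 carry 8
  1×10+8 = 18 → write 2 carry 2
  0×10+2 = 2 → write 2
  5×10 = 50 → write 2 carry 6
  0×10+6 = 6 → write 6
  3×10 = 30 → write 6 carry 3
  1×10+3 = 13 → write 5 carry 1
  3×10+1 = 31 → write 7 carry 3
  1×10+3 = 13 → write 5 carry 1
  remaining carry: 1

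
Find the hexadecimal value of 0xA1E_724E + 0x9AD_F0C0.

0x13CC630E

Add column by column in base 16, right to left:
  E+0 = E
  4+C = 0 carry 1
  2+0+1 = 3
  7+F = 6 carry 1
  E+D+1 = C carry 1
  1+A+1 = C
  A+9 = 3 carry 1
  final carry 1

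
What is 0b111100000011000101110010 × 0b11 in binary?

Multiply each base-2 digit by 3, carrying:
  0×3 = 0 → write 0
  1×3 = 3 → write 1 carry 1
  0×3+1 = 1 → write 1
  0×3 = 0 → write 0
  1×3 = 3 → write 1 carry 1
  1×3+1 = 4 → write 0 carry 2
  1×3+2 = 5 → write 1 carry 2
  0×3+2 = 2 → write 0 carry 1
  1×3+1 = 4 → write 0 carry 2
  0×3+2 = 2 → write 0 carry 1
  0×3+1 = 1 → write 1
  0×3 = 0 → write 0
  1×3 = 3 → write 1 carry 1
  1×3+1 = 4 → write 0 carry 2
  0×3+2 = 2 → write 0 carry 1
  0×3+1 = 1 → write 1
  0×3 = 0 → write 0
  0×3 = 0 → write 0
  0×3 = 0 → write 0
  0×3 = 0 → write 0
  1×3 = 3 → write 1 carry 1
  1×3+1 = 4 → write 0 carry 2
  1×3+2 = 5 → write 1 carry 2
  1×3+2 = 5 → write 1 carry 2
  remaining carry: 10

0b10110100001001010001010110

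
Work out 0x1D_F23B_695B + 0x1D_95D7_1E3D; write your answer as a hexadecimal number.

Add column by column in base 16, right to left:
  B+D = 8 carry 1
  5+3+1 = 9
  9+E = 7 carry 1
  6+1+1 = 8
  B+7 = 2 carry 1
  3+D+1 = 1 carry 1
  2+5+1 = 8
  F+9 = 8 carry 1
  D+D+1 = B carry 1
  1+1+1 = 3

0x3B88128798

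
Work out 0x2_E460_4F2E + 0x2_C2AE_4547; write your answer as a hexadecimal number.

0x5A70E9475

Add column by column in base 16, right to left:
  E+7 = 5 carry 1
  2+4+1 = 7
  F+5 = 4 carry 1
  4+4+1 = 9
  0+E = E
  6+A = 0 carry 1
  4+2+1 = 7
  E+C = A carry 1
  2+2+1 = 5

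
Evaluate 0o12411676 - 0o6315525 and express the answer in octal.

0o4074151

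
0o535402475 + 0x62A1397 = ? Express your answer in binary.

0b1011101000000001100011010100

0o535402475 = 0b101011101100000010100111101 in binary.
0x62A1397 = 0b110001010100001001110010111 in binary.
Add column by column in base 2, right to left:
  1+1 = 0 carry 1
  0+1+1 = 0 carry 1
  1+1+1 = 1 carry 1
  1+0+1 = 0 carry 1
  1+1+1 = 1 carry 1
  1+0+1 = 0 carry 1
  0+0+1 = 1
  0+1 = 1
  1+1 = 0 carry 1
  0+1+1 = 0 carry 1
  1+0+1 = 0 carry 1
  0+0+1 = 1
  0+1 = 1
  0+0 = 0
  0+0 = 0
  0+0 = 0
  0+0 = 0
  1+1 = 0 carry 1
  1+0+1 = 0 carry 1
  0+1+1 = 0 carry 1
  1+0+1 = 0 carry 1
  1+1+1 = 1 carry 1
  1+0+1 = 0 carry 1
  0+0+1 = 1
  1+0 = 1
  0+1 = 1
  1+1 = 0 carry 1
  final carry 1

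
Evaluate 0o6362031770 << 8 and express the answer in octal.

8 bits is not a whole number of base-8 digits; in binary: 110011110010000011001111111000 << 8 = 11001111001000001100111111100000000000.

0o3171014774000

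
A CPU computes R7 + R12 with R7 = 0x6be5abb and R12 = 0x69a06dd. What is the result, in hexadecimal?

Add column by column in base 16, right to left:
  b+d = 8 carry 1
  b+d+1 = 9 carry 1
  a+6+1 = 1 carry 1
  5+0+1 = 6
  e+a = 8 carry 1
  b+9+1 = 5 carry 1
  6+6+1 = d

0xd586198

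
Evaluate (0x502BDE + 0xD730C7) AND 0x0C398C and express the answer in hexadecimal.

0x41884

Add column by column in base 16, right to left:
  E+7 = 5 carry 1
  D+C+1 = A carry 1
  B+0+1 = C
  2+3 = 5
  0+7 = 7
  5+D = 2 carry 1
  final carry 1
Sum = 0x1275CA5; now AND with 0x0C398C:
  1&0=0, 2&0=0, 7&C=4, 5&3=1, C&9=8, A&8=8, 5&C=4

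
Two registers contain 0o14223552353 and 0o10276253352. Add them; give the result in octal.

0o24522025725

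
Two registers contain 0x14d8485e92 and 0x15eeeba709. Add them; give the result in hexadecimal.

Add column by column in base 16, right to left:
  2+9 = b
  9+0 = 9
  e+7 = 5 carry 1
  5+a+1 = 0 carry 1
  8+b+1 = 4 carry 1
  4+e+1 = 3 carry 1
  8+e+1 = 7 carry 1
  d+e+1 = c carry 1
  4+5+1 = a
  1+1 = 2

0x2ac734059b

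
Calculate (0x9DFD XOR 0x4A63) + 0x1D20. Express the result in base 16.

0xF4BE

First 0x9DFD XOR 0x4A63 = 0xD79E.
Add column by column in base 16, right to left:
  E+0 = E
  9+2 = B
  7+D = 4 carry 1
  D+1+1 = F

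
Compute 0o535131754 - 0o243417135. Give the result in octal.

0o271512617

Subtract column by column in base 8:
  4-5 → 7 (borrow)
  5-3-1 → 1
  7-1 → 6
  1-7 → 2 (borrow)
  3-1-1 → 1
  1-4 → 5 (borrow)
  5-3-1 → 1
  3-4 → 7 (borrow)
  5-2-1 → 2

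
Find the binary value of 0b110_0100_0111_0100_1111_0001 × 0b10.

0b110010001110100111100010

Multiply each base-2 digit by 2, carrying:
  1×2 = 2 → write 0 carry 1
  0×2+1 = 1 → write 1
  0×2 = 0 → write 0
  0×2 = 0 → write 0
  1×2 = 2 → write 0 carry 1
  1×2+1 = 3 → write 1 carry 1
  1×2+1 = 3 → write 1 carry 1
  1×2+1 = 3 → write 1 carry 1
  0×2+1 = 1 → write 1
  0×2 = 0 → write 0
  1×2 = 2 → write 0 carry 1
  0×2+1 = 1 → write 1
  1×2 = 2 → write 0 carry 1
  1×2+1 = 3 → write 1 carry 1
  1×2+1 = 3 → write 1 carry 1
  0×2+1 = 1 → write 1
  0×2 = 0 → write 0
  0×2 = 0 → write 0
  1×2 = 2 → write 0 carry 1
  0×2+1 = 1 → write 1
  0×2 = 0 → write 0
  1×2 = 2 → write 0 carry 1
  1×2+1 = 3 → write 1 carry 1
  remaining carry: 1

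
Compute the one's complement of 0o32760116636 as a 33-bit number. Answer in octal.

0o45017661141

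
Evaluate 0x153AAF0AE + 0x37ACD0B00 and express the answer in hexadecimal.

Add column by column in base 16, right to left:
  E+0 = E
  A+0 = A
  0+B = B
  F+0 = F
  A+D = 7 carry 1
  A+C+1 = 7 carry 1
  3+A+1 = E
  5+7 = C
  1+3 = 4

0x4CE77FBAE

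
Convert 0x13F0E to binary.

0b10011111100001110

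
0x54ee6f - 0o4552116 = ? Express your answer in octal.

0o20415041

0x54ee6f = 0o25167157 in octal.
Subtract column by column in base 8:
  7-6 → 1
  5-1 → 4
  1-1 → 0
  7-2 → 5
  6-5 → 1
  1-5 → 4 (borrow)
  5-4-1 → 0
  2-0 → 2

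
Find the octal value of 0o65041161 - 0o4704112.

Subtract column by column in base 8:
  1-2 → 7 (borrow)
  6-1-1 → 4
  1-1 → 0
  1-4 → 5 (borrow)
  4-0-1 → 3
  0-7 → 1 (borrow)
  5-4-1 → 0
  6-0 → 6

0o60135047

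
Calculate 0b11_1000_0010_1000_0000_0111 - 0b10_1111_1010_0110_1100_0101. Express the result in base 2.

0b10001000000101000010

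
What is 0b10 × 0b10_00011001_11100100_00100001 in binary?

0b100001100111100100001000010

Multiply each base-2 digit by 2, carrying:
  1×2 = 2 → write 0 carry 1
  0×2+1 = 1 → write 1
  0×2 = 0 → write 0
  0×2 = 0 → write 0
  0×2 = 0 → write 0
  1×2 = 2 → write 0 carry 1
  0×2+1 = 1 → write 1
  0×2 = 0 → write 0
  0×2 = 0 → write 0
  0×2 = 0 → write 0
  1×2 = 2 → write 0 carry 1
  0×2+1 = 1 → write 1
  0×2 = 0 → write 0
  1×2 = 2 → write 0 carry 1
  1×2+1 = 3 → write 1 carry 1
  1×2+1 = 3 → write 1 carry 1
  1×2+1 = 3 → write 1 carry 1
  0×2+1 = 1 → write 1
  0×2 = 0 → write 0
  1×2 = 2 → write 0 carry 1
  1×2+1 = 3 → write 1 carry 1
  0×2+1 = 1 → write 1
  0×2 = 0 → write 0
  0×2 = 0 → write 0
  0×2 = 0 → write 0
  1×2 = 2 → write 0 carry 1
  remaining carry: 1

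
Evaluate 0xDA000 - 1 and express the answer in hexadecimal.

The trailing 3 digits are 0, so subtracting 1 borrows through: they become F and the next digit up decrements.

0xD9FFF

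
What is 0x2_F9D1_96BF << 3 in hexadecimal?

0x17CE8CB5F8

3 bits is not a whole number of base-16 digits; in binary: 1011111001110100011001011010111111 << 3 = 1011111001110100011001011010111111000.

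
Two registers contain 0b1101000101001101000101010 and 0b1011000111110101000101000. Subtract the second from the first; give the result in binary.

0b1111101011000000000010

Subtract column by column in base 2:
  0-0 → 0
  1-0 → 1
  0-0 → 0
  1-1 → 0
  0-0 → 0
  1-1 → 0
  0-0 → 0
  0-0 → 0
  0-0 → 0
  1-1 → 0
  0-0 → 0
  1-1 → 0
  1-0 → 1
  0-1 → 1 (borrow)
  0-1-1 → 0 (borrow)
  1-1-1 → 1 (borrow)
  0-1-1 → 0 (borrow)
  1-1-1 → 1 (borrow)
  0-0-1 → 1 (borrow)
  0-0-1 → 1 (borrow)
  0-0-1 → 1 (borrow)
  1-1-1 → 1 (borrow)
  0-1-1 → 0 (borrow)
  1-0-1 → 0
  1-1 → 0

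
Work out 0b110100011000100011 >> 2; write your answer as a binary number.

Right shift by 2: drop the 2 least-significant bits.

0b1101000110001000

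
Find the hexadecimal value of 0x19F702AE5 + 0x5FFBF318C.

0x79F2F5C71

Add column by column in base 16, right to left:
  5+C = 1 carry 1
  E+8+1 = 7 carry 1
  A+1+1 = C
  2+3 = 5
  0+F = F
  7+B = 2 carry 1
  F+F+1 = F carry 1
  9+F+1 = 9 carry 1
  1+5+1 = 7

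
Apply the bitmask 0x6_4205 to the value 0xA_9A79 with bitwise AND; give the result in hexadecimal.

0x20201

AND each hex digit independently (no carries):
  A&6=2, 9&4=0, A&2=2, 7&0=0, 9&5=1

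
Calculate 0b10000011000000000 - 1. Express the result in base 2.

0b10000010111111111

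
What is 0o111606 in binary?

0b1001001110000110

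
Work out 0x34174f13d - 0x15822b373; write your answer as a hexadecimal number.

Subtract column by column in base 16:
  d-3 → a
  3-7 → c (borrow)
  1-3-1 → d (borrow)
  f-b-1 → 3
  4-2 → 2
  7-2 → 5
  1-8 → 9 (borrow)
  4-5-1 → e (borrow)
  3-1-1 → 1

0x1e9523dca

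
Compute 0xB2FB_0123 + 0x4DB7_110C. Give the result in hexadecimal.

Add column by column in base 16, right to left:
  3+C = F
  2+0 = 2
  1+1 = 2
  0+1 = 1
  B+7 = 2 carry 1
  F+B+1 = B carry 1
  2+D+1 = 0 carry 1
  B+4+1 = 0 carry 1
  final carry 1

0x100B2122F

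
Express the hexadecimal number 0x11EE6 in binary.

Expand each hex digit to 4 bits: 1=0001 1=0001 E=1110 E=1110 6=0110.

0b10001111011100110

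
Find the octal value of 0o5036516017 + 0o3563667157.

0o10622405176

Add column by column in base 8, right to left:
  7+7 = 6 carry 1
  1+5+1 = 7
  0+1 = 1
  6+7 = 5 carry 1
  1+6+1 = 0 carry 1
  5+6+1 = 4 carry 1
  6+3+1 = 2 carry 1
  3+6+1 = 2 carry 1
  0+5+1 = 6
  5+3 = 0 carry 1
  final carry 1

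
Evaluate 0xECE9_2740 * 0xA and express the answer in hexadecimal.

0x9411B8880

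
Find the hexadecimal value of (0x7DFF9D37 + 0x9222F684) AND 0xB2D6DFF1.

Add column by column in base 16, right to left:
  7+4 = B
  3+8 = B
  D+6 = 3 carry 1
  9+F+1 = 9 carry 1
  F+2+1 = 2 carry 1
  F+2+1 = 2 carry 1
  D+2+1 = 0 carry 1
  7+9+1 = 1 carry 1
  final carry 1
Sum = 0x1102293BB; now AND with 0xB2D6DFF1:
  1&0=0, 1&B=1, 0&2=0, 2&D=0, 2&6=2, 9&D=9, 3&F=3, B&F=B, B&1=1

0x100293B1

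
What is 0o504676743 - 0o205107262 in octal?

Subtract column by column in base 8:
  3-2 → 1
  4-6 → 6 (borrow)
  7-2-1 → 4
  6-7 → 7 (borrow)
  7-0-1 → 6
  6-1 → 5
  4-5 → 7 (borrow)
  0-0-1 → 7 (borrow)
  5-2-1 → 2

0o277567461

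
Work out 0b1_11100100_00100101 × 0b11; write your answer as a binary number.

0b1011010110001101111

Multiply each base-2 digit by 3, carrying:
  1×3 = 3 → write 1 carry 1
  0×3+1 = 1 → write 1
  1×3 = 3 → write 1 carry 1
  0×3+1 = 1 → write 1
  0×3 = 0 → write 0
  1×3 = 3 → write 1 carry 1
  0×3+1 = 1 → write 1
  0×3 = 0 → write 0
  0×3 = 0 → write 0
  0×3 = 0 → write 0
  1×3 = 3 → write 1 carry 1
  0×3+1 = 1 → write 1
  0×3 = 0 → write 0
  1×3 = 3 → write 1 carry 1
  1×3+1 = 4 → write 0 carry 2
  1×3+2 = 5 → write 1 carry 2
  1×3+2 = 5 → write 1 carry 2
  remaining carry: 10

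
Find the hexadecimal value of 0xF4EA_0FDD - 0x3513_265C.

0xBFD6E981

Subtract column by column in base 16:
  D-C → 1
  D-5 → 8
  F-6 → 9
  0-2 → E (borrow)
  A-3-1 → 6
  E-1 → D
  4-5 → F (borrow)
  F-3-1 → B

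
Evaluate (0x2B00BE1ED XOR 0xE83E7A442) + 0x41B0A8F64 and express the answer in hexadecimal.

0x104EF6D513

First 0x2B00BE1ED XOR 0xE83E7A442 = 0xC33EC45AF.
Add column by column in base 16, right to left:
  F+4 = 3 carry 1
  A+6+1 = 1 carry 1
  5+F+1 = 5 carry 1
  4+8+1 = D
  C+A = 6 carry 1
  E+0+1 = F
  3+B = E
  3+1 = 4
  C+4 = 0 carry 1
  final carry 1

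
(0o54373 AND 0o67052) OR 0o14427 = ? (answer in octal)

0o54477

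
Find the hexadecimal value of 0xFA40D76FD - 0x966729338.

Subtract column by column in base 16:
  D-8 → 5
  F-3 → C
  6-3 → 3
  7-9 → E (borrow)
  D-2-1 → A
  0-7 → 9 (borrow)
  4-6-1 → D (borrow)
  A-6-1 → 3
  F-9 → 6

0x63D9AE3C5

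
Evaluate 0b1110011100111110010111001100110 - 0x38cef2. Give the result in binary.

0b1110011011001100101111101110100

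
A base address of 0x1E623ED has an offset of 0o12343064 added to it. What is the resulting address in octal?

0x1E623ED = 0o171421755 in octal.
Add column by column in base 8, right to left:
  5+4 = 1 carry 1
  5+6+1 = 4 carry 1
  7+0+1 = 0 carry 1
  1+3+1 = 5
  2+4 = 6
  4+3 = 7
  1+2 = 3
  7+1 = 0 carry 1
  1+0+1 = 2

0o203765041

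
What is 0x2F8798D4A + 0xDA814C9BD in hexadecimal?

0x10A08E5707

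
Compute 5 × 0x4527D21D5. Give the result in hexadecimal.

Multiply each base-16 digit by 5, carrying:
  5×5 = 25 → write 9 carry 1
  D×5+1 = 66 → write 2 carry 4
  1×5+4 = 9 → write 9
  2×5 = 10 → write A
  D×5 = 65 → write 1 carry 4
  7×5+4 = 39 → write 7 carry 2
  2×5+2 = 12 → write C
  5×5 = 25 → write 9 carry 1
  4×5+1 = 21 → write 5 carry 1
  remaining carry: 1

0x159C71A929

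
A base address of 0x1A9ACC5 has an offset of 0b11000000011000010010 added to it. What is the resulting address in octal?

0x1A9ACC5 = 0o152326305 in octal.
0b11000000011000010010 = 0o3003022 in octal.
Add column by column in base 8, right to left:
  5+2 = 7
  0+2 = 2
  3+0 = 3
  6+3 = 1 carry 1
  2+0+1 = 3
  3+0 = 3
  2+3 = 5
  5+0 = 5
  1+0 = 1

0o155331327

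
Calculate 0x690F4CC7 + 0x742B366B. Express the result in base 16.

0xDD3A8332

Add column by column in base 16, right to left:
  7+B = 2 carry 1
  C+6+1 = 3 carry 1
  C+6+1 = 3 carry 1
  4+3+1 = 8
  F+B = A carry 1
  0+2+1 = 3
  9+4 = D
  6+7 = D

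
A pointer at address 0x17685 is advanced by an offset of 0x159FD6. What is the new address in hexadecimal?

Add column by column in base 16, right to left:
  5+6 = B
  8+D = 5 carry 1
  6+F+1 = 6 carry 1
  7+9+1 = 1 carry 1
  1+5+1 = 7
  0+1 = 1

0x17165B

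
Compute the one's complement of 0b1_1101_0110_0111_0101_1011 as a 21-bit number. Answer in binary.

Invert each bit: 111010110011101011011 → 000101001100010100100.

0b000101001100010100100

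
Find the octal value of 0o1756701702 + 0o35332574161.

0o37311476063

Add column by column in base 8, right to left:
  2+1 = 3
  0+6 = 6
  7+1 = 0 carry 1
  1+4+1 = 6
  0+7 = 7
  7+5 = 4 carry 1
  6+2+1 = 1 carry 1
  5+3+1 = 1 carry 1
  7+3+1 = 3 carry 1
  1+5+1 = 7
  0+3 = 3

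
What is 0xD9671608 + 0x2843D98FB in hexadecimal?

Add column by column in base 16, right to left:
  8+B = 3 carry 1
  0+F+1 = 0 carry 1
  6+8+1 = F
  1+9 = A
  7+D = 4 carry 1
  6+3+1 = A
  9+4 = D
  D+8 = 5 carry 1
  0+2+1 = 3

0x35DA4AF03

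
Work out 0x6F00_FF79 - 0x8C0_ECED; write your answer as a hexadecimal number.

0x6640128C

Subtract column by column in base 16:
  9-D → C (borrow)
  7-E-1 → 8 (borrow)
  F-C-1 → 2
  F-E → 1
  0-0 → 0
  0-C → 4 (borrow)
  F-8-1 → 6
  6-0 → 6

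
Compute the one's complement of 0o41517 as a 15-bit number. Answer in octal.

Each oct digit d becomes 7−d:
  4→3, 1→6, 5→2, 1→6, 7→0

0o36260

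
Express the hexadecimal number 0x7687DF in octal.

0o35503737

Expand each hex digit to 4 bits: 7=0111 6=0110 8=1000 7=0111 D=1101 F=1111.
Group the bits in threes: 011 101 101 000 011 111 011 111 → 35503737.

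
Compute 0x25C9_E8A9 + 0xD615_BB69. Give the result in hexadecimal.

0xFBDFA412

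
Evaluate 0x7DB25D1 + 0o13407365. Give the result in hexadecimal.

0o13407365 = 0x2E0EF5 in hexadecimal.
Add column by column in base 16, right to left:
  1+5 = 6
  D+F = C carry 1
  5+E+1 = 4 carry 1
  2+0+1 = 3
  B+E = 9 carry 1
  D+2+1 = 0 carry 1
  7+0+1 = 8

0x80934C6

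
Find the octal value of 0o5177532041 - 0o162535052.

0o5014774767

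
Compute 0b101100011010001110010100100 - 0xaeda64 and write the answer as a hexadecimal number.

0b101100011010001110010100100 = 0x58d1ca4 in hexadecimal.
Subtract column by column in base 16:
  4-4 → 0
  a-6 → 4
  c-a → 2
  1-d → 4 (borrow)
  d-e-1 → e (borrow)
  8-a-1 → d (borrow)
  5-0-1 → 4

0x4de4240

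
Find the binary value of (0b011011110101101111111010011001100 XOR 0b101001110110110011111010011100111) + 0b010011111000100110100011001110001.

0b1000101111100000010100011010011100

First 0b011011110101101111111010011001100 XOR 0b101001110110110011111010011100111 = 0b110010000011011100000000000101011.
Add column by column in base 2, right to left:
  1+1 = 0 carry 1
  1+0+1 = 0 carry 1
  0+0+1 = 1
  1+0 = 1
  0+1 = 1
  1+1 = 0 carry 1
  0+1+1 = 0 carry 1
  0+0+1 = 1
  0+0 = 0
  0+1 = 1
  0+1 = 1
  0+0 = 0
  0+0 = 0
  0+0 = 0
  0+1 = 1
  0+0 = 0
  0+1 = 1
  1+1 = 0 carry 1
  1+0+1 = 0 carry 1
  1+0+1 = 0 carry 1
  0+1+1 = 0 carry 1
  1+0+1 = 0 carry 1
  1+0+1 = 0 carry 1
  0+0+1 = 1
  0+1 = 1
  0+1 = 1
  0+1 = 1
  0+1 = 1
  1+1 = 0 carry 1
  0+0+1 = 1
  0+0 = 0
  1+1 = 0 carry 1
  1+0+1 = 0 carry 1
  final carry 1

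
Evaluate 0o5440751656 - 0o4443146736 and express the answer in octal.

0o775602720

Subtract column by column in base 8:
  6-6 → 0
  5-3 → 2
  6-7 → 7 (borrow)
  1-6-1 → 2 (borrow)
  5-4-1 → 0
  7-1 → 6
  0-3 → 5 (borrow)
  4-4-1 → 7 (borrow)
  4-4-1 → 7 (borrow)
  5-4-1 → 0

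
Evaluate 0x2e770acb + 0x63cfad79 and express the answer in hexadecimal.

0x9246b844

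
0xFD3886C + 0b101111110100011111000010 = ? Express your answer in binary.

0xFD3886C = 0b1111110100111000100001101100 in binary.
Add column by column in base 2, right to left:
  0+0 = 0
  0+1 = 1
  1+0 = 1
  1+0 = 1
  0+0 = 0
  1+0 = 1
  1+1 = 0 carry 1
  0+1+1 = 0 carry 1
  0+1+1 = 0 carry 1
  0+1+1 = 0 carry 1
  0+1+1 = 0 carry 1
  1+0+1 = 0 carry 1
  0+0+1 = 1
  0+0 = 0
  0+1 = 1
  1+0 = 1
  1+1 = 0 carry 1
  1+1+1 = 1 carry 1
  0+1+1 = 0 carry 1
  0+1+1 = 0 carry 1
  1+1+1 = 1 carry 1
  0+1+1 = 0 carry 1
  1+0+1 = 0 carry 1
  1+1+1 = 1 carry 1
  1+0+1 = 0 carry 1
  1+0+1 = 0 carry 1
  1+0+1 = 0 carry 1
  1+0+1 = 0 carry 1
  final carry 1

0b10000100100101101000000101110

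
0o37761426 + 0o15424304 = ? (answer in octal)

Add column by column in base 8, right to left:
  6+4 = 2 carry 1
  2+0+1 = 3
  4+3 = 7
  1+4 = 5
  6+2 = 0 carry 1
  7+4+1 = 4 carry 1
  7+5+1 = 5 carry 1
  3+1+1 = 5

0o55405732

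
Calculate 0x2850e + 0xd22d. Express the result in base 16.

0x3573b

Add column by column in base 16, right to left:
  e+d = b carry 1
  0+2+1 = 3
  5+2 = 7
  8+d = 5 carry 1
  2+0+1 = 3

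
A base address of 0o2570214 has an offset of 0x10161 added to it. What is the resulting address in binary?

0b10111111000111101101

0o2570214 = 0b10101111000010001100 in binary.
0x10161 = 0b10000000101100001 in binary.
Add column by column in base 2, right to left:
  0+1 = 1
  0+0 = 0
  1+0 = 1
  1+0 = 1
  0+0 = 0
  0+1 = 1
  0+1 = 1
  1+0 = 1
  0+1 = 1
  0+0 = 0
  0+0 = 0
  0+0 = 0
  1+0 = 1
  1+0 = 1
  1+0 = 1
  1+0 = 1
  0+1 = 1
  1+0 = 1
  0+0 = 0
  1+0 = 1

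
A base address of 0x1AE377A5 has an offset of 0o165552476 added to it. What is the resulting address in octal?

0o3456446343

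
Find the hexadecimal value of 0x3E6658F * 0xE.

0x36998DD2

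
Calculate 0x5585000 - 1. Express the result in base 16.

0x5584FFF

The trailing 3 digits are 0, so subtracting 1 borrows through: they become F and the next digit up decrements.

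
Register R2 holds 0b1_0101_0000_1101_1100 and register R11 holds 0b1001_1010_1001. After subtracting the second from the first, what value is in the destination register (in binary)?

0b10100011100110011

Subtract column by column in base 2:
  0-1 → 1 (borrow)
  0-0-1 → 1 (borrow)
  1-0-1 → 0
  1-1 → 0
  1-0 → 1
  0-1 → 1 (borrow)
  1-0-1 → 0
  1-1 → 0
  0-1 → 1 (borrow)
  0-0-1 → 1 (borrow)
  0-0-1 → 1 (borrow)
  0-1-1 → 0 (borrow)
  1-0-1 → 0
  0-0 → 0
  1-0 → 1
  0-0 → 0
  1-0 → 1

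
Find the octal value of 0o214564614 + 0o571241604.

Add column by column in base 8, right to left:
  4+4 = 0 carry 1
  1+0+1 = 2
  6+6 = 4 carry 1
  4+1+1 = 6
  6+4 = 2 carry 1
  5+2+1 = 0 carry 1
  4+1+1 = 6
  1+7 = 0 carry 1
  2+5+1 = 0 carry 1
  final carry 1

0o1006026420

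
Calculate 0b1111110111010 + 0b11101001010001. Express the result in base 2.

0b101101000001011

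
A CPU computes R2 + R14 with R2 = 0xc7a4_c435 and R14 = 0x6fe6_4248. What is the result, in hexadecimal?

Add column by column in base 16, right to left:
  5+8 = d
  3+4 = 7
  4+2 = 6
  c+4 = 0 carry 1
  4+6+1 = b
  a+e = 8 carry 1
  7+f+1 = 7 carry 1
  c+6+1 = 3 carry 1
  final carry 1

0x1378b067d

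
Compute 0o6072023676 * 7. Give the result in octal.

0o52626213062

Multiply each base-8 digit by 7, carrying:
  6×7 = 42 → write 2 carry 5
  7×7+5 = 54 → write 6 carry 6
  6×7+6 = 48 → write 0 carry 6
  3×7+6 = 27 → write 3 carry 3
  2×7+3 = 17 → write 1 carry 2
  0×7+2 = 2 → write 2
  2×7 = 14 → write 6 carry 1
  7×7+1 = 50 → write 2 carry 6
  0×7+6 = 6 → write 6
  6×7 = 42 → write 2 carry 5
  remaining carry: 5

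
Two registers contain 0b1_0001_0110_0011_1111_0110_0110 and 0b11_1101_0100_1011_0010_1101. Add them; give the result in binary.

Add column by column in base 2, right to left:
  0+1 = 1
  1+0 = 1
  1+1 = 0 carry 1
  0+1+1 = 0 carry 1
  0+0+1 = 1
  1+1 = 0 carry 1
  1+0+1 = 0 carry 1
  0+0+1 = 1
  1+1 = 0 carry 1
  1+1+1 = 1 carry 1
  1+0+1 = 0 carry 1
  1+1+1 = 1 carry 1
  1+0+1 = 0 carry 1
  1+0+1 = 0 carry 1
  0+1+1 = 0 carry 1
  0+0+1 = 1
  0+1 = 1
  1+0 = 1
  1+1 = 0 carry 1
  0+1+1 = 0 carry 1
  1+1+1 = 1 carry 1
  0+1+1 = 0 carry 1
  0+0+1 = 1
  0+0 = 0
  1+0 = 1

0b1010100111000101010010011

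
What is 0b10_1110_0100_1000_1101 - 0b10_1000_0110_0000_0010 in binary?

Subtract column by column in base 2:
  1-0 → 1
  0-1 → 1 (borrow)
  1-0-1 → 0
  1-0 → 1
  0-0 → 0
  0-0 → 0
  0-0 → 0
  1-0 → 1
  0-0 → 0
  0-1 → 1 (borrow)
  1-1-1 → 1 (borrow)
  0-0-1 → 1 (borrow)
  0-0-1 → 1 (borrow)
  1-0-1 → 0
  1-0 → 1
  1-1 → 0
  0-0 → 0
  1-1 → 0

0b101111010001011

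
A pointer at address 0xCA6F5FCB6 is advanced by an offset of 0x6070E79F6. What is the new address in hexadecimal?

0x12AE0476AC

Add column by column in base 16, right to left:
  6+6 = C
  B+F = A carry 1
  C+9+1 = 6 carry 1
  F+7+1 = 7 carry 1
  5+E+1 = 4 carry 1
  F+0+1 = 0 carry 1
  6+7+1 = E
  A+0 = A
  C+6 = 2 carry 1
  final carry 1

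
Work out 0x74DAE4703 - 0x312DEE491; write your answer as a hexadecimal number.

0x43ACF6272

Subtract column by column in base 16:
  3-1 → 2
  0-9 → 7 (borrow)
  7-4-1 → 2
  4-E → 6 (borrow)
  E-E-1 → F (borrow)
  A-D-1 → C (borrow)
  D-2-1 → A
  4-1 → 3
  7-3 → 4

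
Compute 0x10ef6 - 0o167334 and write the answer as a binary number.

0b10000000011010

0x10ef6 = 0b10000111011110110 in binary.
0o167334 = 0b1110111011011100 in binary.
Subtract column by column in base 2:
  0-0 → 0
  1-0 → 1
  1-1 → 0
  0-1 → 1 (borrow)
  1-1-1 → 1 (borrow)
  1-0-1 → 0
  1-1 → 0
  1-1 → 0
  0-0 → 0
  1-1 → 0
  1-1 → 0
  1-1 → 0
  0-0 → 0
  0-1 → 1 (borrow)
  0-1-1 → 0 (borrow)
  0-1-1 → 0 (borrow)
  1-0-1 → 0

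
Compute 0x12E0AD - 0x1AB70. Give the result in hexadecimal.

Subtract column by column in base 16:
  D-0 → D
  A-7 → 3
  0-B → 5 (borrow)
  E-A-1 → 3
  2-1 → 1
  1-0 → 1

0x11353D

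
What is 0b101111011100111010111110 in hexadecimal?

0xBDCEBE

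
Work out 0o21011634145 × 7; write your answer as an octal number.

Multiply each base-8 digit by 7, carrying:
  5×7 = 35 → write 3 carry 4
  4×7+4 = 32 → write 0 carry 4
  1×7+4 = 11 → write 3 carry 1
  4×7+1 = 29 → write 5 carry 3
  3×7+3 = 24 → write 0 carry 3
  6×7+3 = 45 → write 5 carry 5
  1×7+5 = 12 → write 4 carry 1
  1×7+1 = 8 → write 0 carry 1
  0×7+1 = 1 → write 1
  1×7 = 7 → write 7
  2×7 = 14 → write 6 carry 1
  remaining carry: 1

0o167104505303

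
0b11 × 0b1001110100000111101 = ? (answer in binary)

0b11101011100010110111

Multiply each base-2 digit by 3, carrying:
  1×3 = 3 → write 1 carry 1
  0×3+1 = 1 → write 1
  1×3 = 3 → write 1 carry 1
  1×3+1 = 4 → write 0 carry 2
  1×3+2 = 5 → write 1 carry 2
  1×3+2 = 5 → write 1 carry 2
  0×3+2 = 2 → write 0 carry 1
  0×3+1 = 1 → write 1
  0×3 = 0 → write 0
  0×3 = 0 → write 0
  0×3 = 0 → write 0
  1×3 = 3 → write 1 carry 1
  0×3+1 = 1 → write 1
  1×3 = 3 → write 1 carry 1
  1×3+1 = 4 → write 0 carry 2
  1×3+2 = 5 → write 1 carry 2
  0×3+2 = 2 → write 0 carry 1
  0×3+1 = 1 → write 1
  1×3 = 3 → write 1 carry 1
  remaining carry: 1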